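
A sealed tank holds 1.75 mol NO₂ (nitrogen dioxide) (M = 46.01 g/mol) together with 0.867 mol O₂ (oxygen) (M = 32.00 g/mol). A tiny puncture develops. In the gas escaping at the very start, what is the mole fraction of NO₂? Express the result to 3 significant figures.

0.627

Each component's effusion rate ∝ (its partial pressure)·(1/√M) ∝ n_i/√M_i.
So x_NO₂ in the escaping gas = (n_NO₂/√M_NO₂) / Σ(n_i/√M_i)
= (1.75/√46.01) / (1.75/√46.01 + 0.867/√32.00) = 0.2580/(0.2580 + 0.1533) = 0.627.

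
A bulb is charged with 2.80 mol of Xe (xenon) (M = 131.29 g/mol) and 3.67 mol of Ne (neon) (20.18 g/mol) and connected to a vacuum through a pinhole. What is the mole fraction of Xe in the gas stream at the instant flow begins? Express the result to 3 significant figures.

0.230

The effusion rate of species i is ∝ p_i/√M_i ∝ n_i/√M_i.
So x_Xe in the escaping gas = (n_Xe/√M_Xe) / Σ(n_i/√M_i)
= (2.80/√131.29) / (2.80/√131.29 + 3.67/√20.18) = 0.2444/(0.2444 + 0.8170) = 0.230.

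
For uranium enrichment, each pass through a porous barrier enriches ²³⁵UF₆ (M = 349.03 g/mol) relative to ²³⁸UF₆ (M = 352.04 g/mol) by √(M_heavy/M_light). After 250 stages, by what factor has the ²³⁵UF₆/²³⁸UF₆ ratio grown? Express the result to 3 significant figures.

After 250 stages the ratio has grown by (√(352.04/349.03))^250 = (352.04/349.03)^(250/2).
= 1.00862^125 = 2.93.

2.93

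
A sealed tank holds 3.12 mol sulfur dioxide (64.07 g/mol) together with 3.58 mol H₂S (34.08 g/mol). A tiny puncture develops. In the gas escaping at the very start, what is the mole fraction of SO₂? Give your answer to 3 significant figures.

Rate_i ∝ x_i/√M_i (Graham's law weighted by mole fraction), so the effusate composition follows n_i/√M_i.
So x_SO₂ in the escaping gas = (n_SO₂/√M_SO₂) / Σ(n_i/√M_i)
= (3.12/√64.07) / (3.12/√64.07 + 3.58/√34.08) = 0.3898/(0.3898 + 0.6132) = 0.389.

0.389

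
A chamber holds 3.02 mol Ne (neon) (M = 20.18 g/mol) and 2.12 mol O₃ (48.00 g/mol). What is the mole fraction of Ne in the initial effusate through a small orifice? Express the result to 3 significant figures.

0.687

The effusion rate of species i is ∝ p_i/√M_i ∝ n_i/√M_i.
Mole fraction of Ne in the effusate = (n_Ne/√M_Ne) / (n_Ne/√M_Ne + n_O₃/√M_O₃)
= (3.02/√20.18) / (3.02/√20.18 + 2.12/√48.00) = 0.6723/(0.6723 + 0.3060) = 0.687.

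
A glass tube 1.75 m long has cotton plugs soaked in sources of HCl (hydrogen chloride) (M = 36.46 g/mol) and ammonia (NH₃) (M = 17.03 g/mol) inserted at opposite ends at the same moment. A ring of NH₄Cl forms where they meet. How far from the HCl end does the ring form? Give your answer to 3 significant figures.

0.710 m

Distances travelled in equal time are proportional to diffusion rates, so d_HCl/d_NH₃ = √(M_NH₃/M_HCl) = √(17.03/36.46) = 0.6834.
With d_HCl + d_NH₃ = 1.75 m, d_NH₃ = 1.75/(1 + 0.6834) = 1.040 m.
d_HCl = 1.75 − 1.040 = 0.710 m.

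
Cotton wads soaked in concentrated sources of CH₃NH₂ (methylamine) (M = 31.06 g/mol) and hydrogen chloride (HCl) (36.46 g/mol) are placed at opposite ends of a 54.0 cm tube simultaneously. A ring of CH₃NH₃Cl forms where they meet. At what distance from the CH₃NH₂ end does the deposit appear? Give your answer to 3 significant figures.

28.1 cm

In equal time, each gas travels a distance ∝ its rate ∝ 1/√M, so d_CH₃NH₂/d_HCl = √(M_HCl/M_CH₃NH₂) = √(36.46/31.06) = 1.083.
With d_CH₃NH₂ + d_HCl = 54.0 cm, d_HCl = 54.0/(1 + 1.083) = 25.92 cm.
d_CH₃NH₂ = 54.0 − 25.92 = 28.1 cm.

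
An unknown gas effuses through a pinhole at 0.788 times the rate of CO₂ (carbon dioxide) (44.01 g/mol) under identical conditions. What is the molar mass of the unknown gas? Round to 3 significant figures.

70.9 g/mol

From Graham's law, rate_X/rate_CO₂ = √(M_CO₂/M_X).
0.788 = √(44.01/M_X)
M_X = 44.01 / 0.788² = 44.01 / 0.6209 = 70.9 g/mol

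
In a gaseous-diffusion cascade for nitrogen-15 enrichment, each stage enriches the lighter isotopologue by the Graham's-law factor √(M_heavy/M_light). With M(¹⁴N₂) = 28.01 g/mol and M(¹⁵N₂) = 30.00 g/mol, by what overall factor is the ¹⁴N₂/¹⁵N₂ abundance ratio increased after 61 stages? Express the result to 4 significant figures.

Overall factor = α^61 with α = √(30.00/28.01), i.e. (30.00/28.01)^(61/2).
= 1.07105^(61/2) = 8.112.

8.112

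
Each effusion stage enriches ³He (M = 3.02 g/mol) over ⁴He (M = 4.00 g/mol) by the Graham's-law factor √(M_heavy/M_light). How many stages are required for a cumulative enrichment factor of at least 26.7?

Per stage α = (4.00/3.02)^(1/2) = 1.32450^0.5, giving ln α = 0.1405.
Need α^N ≥ 26.7 ⇒ N ≥ ln(26.7) / ln α = 3.285 / 0.1405 = 23.38.
So at least 24 stages are needed.

24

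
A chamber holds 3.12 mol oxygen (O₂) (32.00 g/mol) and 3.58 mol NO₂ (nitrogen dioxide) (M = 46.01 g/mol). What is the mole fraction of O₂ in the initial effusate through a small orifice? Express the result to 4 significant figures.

Each component's effusion rate ∝ (its partial pressure)·(1/√M) ∝ n_i/√M_i.
So x_O₂ in the escaping gas = (n_O₂/√M_O₂) / Σ(n_i/√M_i)
= (3.12/√32.00) / (3.12/√32.00 + 3.58/√46.01) = 0.5515/(0.5515 + 0.5278) = 0.5110.

0.5110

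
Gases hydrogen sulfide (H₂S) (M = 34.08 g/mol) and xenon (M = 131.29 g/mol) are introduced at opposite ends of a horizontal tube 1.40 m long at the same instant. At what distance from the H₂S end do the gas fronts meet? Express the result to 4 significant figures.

The fronts meet when d_H₂S + d_Xe = L with d_H₂S/d_Xe = √(M_Xe/M_H₂S) (Graham's law). Here √(M_Xe/M_H₂S) = √(131.29/34.08) = 1.963.
With d_H₂S + d_Xe = 1.40 m, d_Xe = 1.40/(1 + 1.963) = 0.4725 m.
d_H₂S = 1.40 − 0.4725 = 0.9275 m.

0.9275 m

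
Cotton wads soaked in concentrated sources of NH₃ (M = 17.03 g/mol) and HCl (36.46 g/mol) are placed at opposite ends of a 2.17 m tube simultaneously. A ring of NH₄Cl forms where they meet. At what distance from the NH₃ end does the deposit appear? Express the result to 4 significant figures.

1.289 m

The fronts meet when d_NH₃ + d_HCl = L with d_NH₃/d_HCl = √(M_HCl/M_NH₃) (Graham's law). Here √(M_HCl/M_NH₃) = √(36.46/17.03) = 1.463.
With d_NH₃ + d_HCl = 2.17 m, d_HCl = 2.17/(1 + 1.463) = 0.8810 m.
d_NH₃ = 2.17 − 0.8810 = 1.289 m.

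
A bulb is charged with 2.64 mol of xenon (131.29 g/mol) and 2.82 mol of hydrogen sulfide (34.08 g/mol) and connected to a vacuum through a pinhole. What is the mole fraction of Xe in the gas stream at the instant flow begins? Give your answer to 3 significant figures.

0.323

Effusion rate of each component ∝ n_i/√M_i (partial pressure × 1/√M).
x_Xe(eff) = (n_Xe/√M_Xe) / (n_Xe/√M_Xe + n_H₂S/√M_H₂S)
= (2.64/√131.29) / (2.64/√131.29 + 2.82/√34.08) = 0.2304/(0.2304 + 0.4831) = 0.323.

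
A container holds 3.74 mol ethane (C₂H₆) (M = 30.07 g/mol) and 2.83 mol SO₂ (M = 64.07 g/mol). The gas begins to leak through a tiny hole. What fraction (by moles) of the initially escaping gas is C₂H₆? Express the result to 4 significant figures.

The effusion rate of species i is ∝ p_i/√M_i ∝ n_i/√M_i.
x_C₂H₆(eff) = (n_C₂H₆/√M_C₂H₆) / (n_C₂H₆/√M_C₂H₆ + n_SO₂/√M_SO₂)
= (3.74/√30.07) / (3.74/√30.07 + 2.83/√64.07) = 0.6820/(0.6820 + 0.3536) = 0.6586.

0.6586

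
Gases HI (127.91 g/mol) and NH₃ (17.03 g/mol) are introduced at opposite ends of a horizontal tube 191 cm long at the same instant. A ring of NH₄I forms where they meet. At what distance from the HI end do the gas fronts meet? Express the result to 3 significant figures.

51.1 cm

The fronts meet when d_HI + d_NH₃ = L with d_HI/d_NH₃ = √(M_NH₃/M_HI) (Graham's law). Here √(M_NH₃/M_HI) = √(17.03/127.91) = 0.3649.
With d_HI + d_NH₃ = 191 cm, d_NH₃ = 191/(1 + 0.3649) = 139.9 cm.
d_HI = 191 − 139.9 = 51.1 cm.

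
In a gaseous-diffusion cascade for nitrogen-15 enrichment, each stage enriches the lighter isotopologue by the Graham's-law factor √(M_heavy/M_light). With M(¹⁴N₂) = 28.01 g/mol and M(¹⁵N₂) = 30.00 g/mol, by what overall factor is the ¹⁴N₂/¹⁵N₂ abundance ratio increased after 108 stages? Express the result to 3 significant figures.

40.7

After 108 stages the ratio has grown by (√(30.00/28.01))^108 = (30.00/28.01)^(108/2).
= 1.07105^54 = 40.7.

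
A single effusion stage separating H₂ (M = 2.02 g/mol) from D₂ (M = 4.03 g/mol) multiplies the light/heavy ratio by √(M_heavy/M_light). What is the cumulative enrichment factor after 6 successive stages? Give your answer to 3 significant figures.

Each stage multiplies the ratio by α = √(4.03/2.02), so after 6 stages the overall factor is α^6 = (4.03/2.02)^(6/2).
= 1.99505^3 = 7.94.

7.94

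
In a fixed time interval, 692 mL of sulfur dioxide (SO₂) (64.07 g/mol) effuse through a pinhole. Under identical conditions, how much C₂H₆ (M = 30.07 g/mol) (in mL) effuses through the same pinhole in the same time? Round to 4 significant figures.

1010 mL

Using Graham's law: rate_C₂H₆/rate_SO₂ = √(M_SO₂/M_C₂H₆) = √(64.07/30.07) = √2.131 = 1.460.
So the volume for C₂H₆ is 692 × 1.460 = 1010 mL.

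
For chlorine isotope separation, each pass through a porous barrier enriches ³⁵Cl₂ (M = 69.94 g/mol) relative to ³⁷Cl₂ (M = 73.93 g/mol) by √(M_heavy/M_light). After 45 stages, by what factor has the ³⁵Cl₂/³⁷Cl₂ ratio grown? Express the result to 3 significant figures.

Each stage multiplies the ratio by α = √(73.93/69.94), so after 45 stages the overall factor is α^45 = (73.93/69.94)^(45/2).
= 1.05705^(45/2) = 3.48.

3.48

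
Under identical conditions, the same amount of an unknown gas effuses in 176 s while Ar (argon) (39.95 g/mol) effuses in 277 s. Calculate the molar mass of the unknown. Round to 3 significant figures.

16.1 g/mol

By Graham's law, t_X/t_Ar = √(M_X/M_Ar).
176/277 = 0.6354 = √(M_X/39.95)
M_X = 39.95 × 0.6354² = 39.95 × 0.4037 = 16.1 g/mol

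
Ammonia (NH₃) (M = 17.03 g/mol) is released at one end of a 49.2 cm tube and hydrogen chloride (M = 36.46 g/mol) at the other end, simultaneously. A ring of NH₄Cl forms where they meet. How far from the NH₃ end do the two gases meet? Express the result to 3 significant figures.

Distances travelled in equal time are proportional to diffusion rates, so d_NH₃/d_HCl = √(M_HCl/M_NH₃) = √(36.46/17.03) = 1.463.
With d_NH₃ + d_HCl = 49.2 cm, d_HCl = 49.2/(1 + 1.463) = 19.97 cm.
d_NH₃ = 49.2 − 19.97 = 29.2 cm.

29.2 cm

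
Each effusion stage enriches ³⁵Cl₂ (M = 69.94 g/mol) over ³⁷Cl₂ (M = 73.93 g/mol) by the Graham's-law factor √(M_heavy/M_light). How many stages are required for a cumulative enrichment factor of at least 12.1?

Single-stage factor α = √(73.93/69.94), so ln α = ½ ln(1.05705) = 0.02774.
Need α^N ≥ 12.1 ⇒ N ≥ ln(12.1) / ln α = 2.493 / 0.02774 = 89.88.
Rounding up, N = 90 stages.

90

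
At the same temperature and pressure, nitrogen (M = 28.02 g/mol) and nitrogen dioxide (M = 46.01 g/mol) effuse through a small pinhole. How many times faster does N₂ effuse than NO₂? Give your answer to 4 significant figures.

From Graham's law, rate_N₂/rate_NO₂ = √(M_NO₂/M_N₂) = √(46.01/28.02) = √1.642 = 1.281.

1.281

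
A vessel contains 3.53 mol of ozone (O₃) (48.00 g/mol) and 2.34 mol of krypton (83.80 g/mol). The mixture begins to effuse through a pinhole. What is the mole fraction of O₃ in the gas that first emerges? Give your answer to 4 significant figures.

Rate_i ∝ x_i/√M_i (Graham's law weighted by mole fraction), so the effusate composition follows n_i/√M_i.
x_O₃(eff) = (n_O₃/√M_O₃) / (n_O₃/√M_O₃ + n_Kr/√M_Kr)
= (3.53/√48.00) / (3.53/√48.00 + 2.34/√83.80) = 0.5095/(0.5095 + 0.2556) = 0.6659.

0.6659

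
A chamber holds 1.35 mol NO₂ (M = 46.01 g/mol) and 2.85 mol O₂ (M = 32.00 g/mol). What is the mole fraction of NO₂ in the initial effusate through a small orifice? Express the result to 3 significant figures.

0.283

Rate_i ∝ x_i/√M_i (Graham's law weighted by mole fraction), so the effusate composition follows n_i/√M_i.
Mole fraction of NO₂ in the effusate = (n_NO₂/√M_NO₂) / (n_NO₂/√M_NO₂ + n_O₂/√M_O₂)
= (1.35/√46.01) / (1.35/√46.01 + 2.85/√32.00) = 0.1990/(0.1990 + 0.5038) = 0.283.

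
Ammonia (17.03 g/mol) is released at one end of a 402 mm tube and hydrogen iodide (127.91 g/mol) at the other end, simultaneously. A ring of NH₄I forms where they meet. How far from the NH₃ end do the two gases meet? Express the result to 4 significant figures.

294.5 mm

Distances travelled in equal time are proportional to diffusion rates, so d_NH₃/d_HI = √(M_HI/M_NH₃) = √(127.91/17.03) = 2.741.
With d_NH₃ + d_HI = 402 mm, d_HI = 402/(1 + 2.741) = 107.5 mm.
d_NH₃ = 402 − 107.5 = 294.5 mm.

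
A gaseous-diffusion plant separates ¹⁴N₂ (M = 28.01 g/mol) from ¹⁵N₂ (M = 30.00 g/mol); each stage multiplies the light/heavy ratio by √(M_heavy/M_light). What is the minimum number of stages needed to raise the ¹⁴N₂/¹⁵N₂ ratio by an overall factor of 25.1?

94

Single-stage factor α = √(30.00/28.01), so ln α = ½ ln(1.07105) = 0.03432.
Need α^N ≥ 25.1 ⇒ N ≥ ln(25.1) / ln α = 3.223 / 0.03432 = 93.91.
Minimum whole number of stages: N = 94.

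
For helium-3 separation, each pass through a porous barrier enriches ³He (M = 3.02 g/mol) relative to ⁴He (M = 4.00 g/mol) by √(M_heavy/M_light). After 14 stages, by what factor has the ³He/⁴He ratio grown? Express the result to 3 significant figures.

After 14 stages the ratio has grown by (√(4.00/3.02))^14 = (4.00/3.02)^(14/2).
= 1.32450^7 = 7.15.

7.15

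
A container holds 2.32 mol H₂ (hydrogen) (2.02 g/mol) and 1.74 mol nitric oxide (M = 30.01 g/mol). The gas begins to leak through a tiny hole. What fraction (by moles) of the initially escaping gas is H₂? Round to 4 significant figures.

0.8371

Each component's effusion rate ∝ (its partial pressure)·(1/√M) ∝ n_i/√M_i.
So x_H₂ in the escaping gas = (n_H₂/√M_H₂) / Σ(n_i/√M_i)
= (2.32/√2.02) / (2.32/√2.02 + 1.74/√30.01) = 1.632/(1.632 + 0.3176) = 0.8371.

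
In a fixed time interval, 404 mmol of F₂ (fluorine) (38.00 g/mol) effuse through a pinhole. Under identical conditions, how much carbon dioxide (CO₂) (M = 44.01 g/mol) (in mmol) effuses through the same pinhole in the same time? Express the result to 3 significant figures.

375 mmol

From Graham's law, rate_CO₂/rate_F₂ = √(M_F₂/M_CO₂) = √(38.00/44.01) = √0.8634 = 0.9292.
So the amount for CO₂ is 404 × 0.9292 = 375 mmol.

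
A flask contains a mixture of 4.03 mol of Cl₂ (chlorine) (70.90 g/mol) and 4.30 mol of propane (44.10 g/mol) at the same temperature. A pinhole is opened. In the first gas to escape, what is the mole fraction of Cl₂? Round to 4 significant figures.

0.4250

Effusion rate of each component ∝ n_i/√M_i (partial pressure × 1/√M).
Mole fraction of Cl₂ in the effusate = (n_Cl₂/√M_Cl₂) / (n_Cl₂/√M_Cl₂ + n_C₃H₈/√M_C₃H₈)
= (4.03/√70.90) / (4.03/√70.90 + 4.30/√44.10) = 0.4786/(0.4786 + 0.6475) = 0.4250.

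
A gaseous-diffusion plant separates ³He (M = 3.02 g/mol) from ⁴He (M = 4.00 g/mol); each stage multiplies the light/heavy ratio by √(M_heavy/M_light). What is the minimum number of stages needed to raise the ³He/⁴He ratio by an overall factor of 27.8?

24

Per stage α = (4.00/3.02)^(1/2) = 1.32450^0.5, giving ln α = 0.1405.
Need α^N ≥ 27.8 ⇒ N ≥ ln(27.8) / ln α = 3.325 / 0.1405 = 23.66.
So at least 24 stages are needed.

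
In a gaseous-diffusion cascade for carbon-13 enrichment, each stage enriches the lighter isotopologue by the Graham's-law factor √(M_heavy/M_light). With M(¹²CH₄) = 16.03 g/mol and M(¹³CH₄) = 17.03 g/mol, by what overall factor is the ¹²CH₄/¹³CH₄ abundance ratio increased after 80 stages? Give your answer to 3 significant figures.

Each stage multiplies the ratio by α = √(17.03/16.03), so after 80 stages the overall factor is α^80 = (17.03/16.03)^(80/2).
= 1.06238^40 = 11.3.

11.3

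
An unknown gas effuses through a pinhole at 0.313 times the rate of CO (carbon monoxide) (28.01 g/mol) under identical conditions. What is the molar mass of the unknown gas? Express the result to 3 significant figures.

286 g/mol

Graham's law gives rate_X/rate_CO = √(M_CO/M_X).
0.313 = √(28.01/M_X)
M_X = 28.01 / 0.313² = 28.01 / 0.09797 = 286 g/mol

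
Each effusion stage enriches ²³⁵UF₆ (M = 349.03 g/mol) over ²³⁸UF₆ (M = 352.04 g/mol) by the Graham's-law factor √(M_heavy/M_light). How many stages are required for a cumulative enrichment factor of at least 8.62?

Single-stage factor α = √(352.04/349.03), so ln α = ½ ln(1.00862) = 0.004293.
Need α^N ≥ 8.62 ⇒ N ≥ ln(8.62) / ln α = 2.154 / 0.004293 = 501.71.
Minimum whole number of stages: N = 502.

502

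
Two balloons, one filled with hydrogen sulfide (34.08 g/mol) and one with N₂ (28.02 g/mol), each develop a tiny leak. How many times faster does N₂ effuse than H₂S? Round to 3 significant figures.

1.10

Using Graham's law: rate_N₂/rate_H₂S = √(M_H₂S/M_N₂) = √(34.08/28.02) = √1.216 = 1.10.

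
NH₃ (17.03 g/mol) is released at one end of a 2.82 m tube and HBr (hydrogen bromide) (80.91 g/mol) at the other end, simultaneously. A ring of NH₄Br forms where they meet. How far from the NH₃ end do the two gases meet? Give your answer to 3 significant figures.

1.93 m

The fronts meet when d_NH₃ + d_HBr = L with d_NH₃/d_HBr = √(M_HBr/M_NH₃) (Graham's law). Here √(M_HBr/M_NH₃) = √(80.91/17.03) = 2.180.
With d_NH₃ + d_HBr = 2.82 m, d_HBr = 2.82/(1 + 2.180) = 0.8869 m.
d_NH₃ = 2.82 − 0.8869 = 1.93 m.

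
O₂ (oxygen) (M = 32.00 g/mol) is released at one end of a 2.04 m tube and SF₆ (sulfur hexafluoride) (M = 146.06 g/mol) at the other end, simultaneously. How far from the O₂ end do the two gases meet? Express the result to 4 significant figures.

1.390 m

The fronts meet when d_O₂ + d_SF₆ = L with d_O₂/d_SF₆ = √(M_SF₆/M_O₂) (Graham's law). Here √(M_SF₆/M_O₂) = √(146.06/32.00) = 2.136.
With d_O₂ + d_SF₆ = 2.04 m, d_SF₆ = 2.04/(1 + 2.136) = 0.6504 m.
d_O₂ = 2.04 − 0.6504 = 1.390 m.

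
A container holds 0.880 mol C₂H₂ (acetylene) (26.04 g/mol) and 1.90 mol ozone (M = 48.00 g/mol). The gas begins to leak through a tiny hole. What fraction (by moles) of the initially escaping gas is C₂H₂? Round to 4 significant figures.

Rate_i ∝ x_i/√M_i (Graham's law weighted by mole fraction), so the effusate composition follows n_i/√M_i.
Mole fraction of C₂H₂ in the effusate = (n_C₂H₂/√M_C₂H₂) / (n_C₂H₂/√M_C₂H₂ + n_O₃/√M_O₃)
= (0.880/√26.04) / (0.880/√26.04 + 1.90/√48.00) = 0.1724/(0.1724 + 0.2742) = 0.3861.

0.3861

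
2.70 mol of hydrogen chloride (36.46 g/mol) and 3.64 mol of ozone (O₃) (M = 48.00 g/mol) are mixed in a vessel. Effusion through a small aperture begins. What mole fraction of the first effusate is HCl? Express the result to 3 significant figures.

0.460

Each component's effusion rate ∝ (its partial pressure)·(1/√M) ∝ n_i/√M_i.
x_HCl(eff) = (n_HCl/√M_HCl) / (n_HCl/√M_HCl + n_O₃/√M_O₃)
= (2.70/√36.46) / (2.70/√36.46 + 3.64/√48.00) = 0.4472/(0.4472 + 0.5254) = 0.460.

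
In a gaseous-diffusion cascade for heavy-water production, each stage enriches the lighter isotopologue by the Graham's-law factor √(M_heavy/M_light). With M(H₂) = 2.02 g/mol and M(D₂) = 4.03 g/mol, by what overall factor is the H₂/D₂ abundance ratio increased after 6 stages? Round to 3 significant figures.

7.94

The single-stage factor is √(M_heavy/M_light), so 6 stages give [√(4.03/2.02)]^6 = (4.03/2.02)^(6/2).
= 1.99505^3 = 7.94.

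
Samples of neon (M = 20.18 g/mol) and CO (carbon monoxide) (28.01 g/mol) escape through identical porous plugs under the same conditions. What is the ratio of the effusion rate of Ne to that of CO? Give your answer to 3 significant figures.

1.18

From Graham's law, rate_Ne/rate_CO = √(M_CO/M_Ne) = √(28.01/20.18) = √1.388 = 1.18.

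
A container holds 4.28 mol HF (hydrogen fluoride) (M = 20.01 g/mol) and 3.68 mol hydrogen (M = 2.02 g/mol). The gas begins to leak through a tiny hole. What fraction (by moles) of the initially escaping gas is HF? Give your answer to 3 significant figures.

0.270

The effusion rate of species i is ∝ p_i/√M_i ∝ n_i/√M_i.
x_HF(eff) = (n_HF/√M_HF) / (n_HF/√M_HF + n_H₂/√M_H₂)
= (4.28/√20.01) / (4.28/√20.01 + 3.68/√2.02) = 0.9568/(0.9568 + 2.589) = 0.270.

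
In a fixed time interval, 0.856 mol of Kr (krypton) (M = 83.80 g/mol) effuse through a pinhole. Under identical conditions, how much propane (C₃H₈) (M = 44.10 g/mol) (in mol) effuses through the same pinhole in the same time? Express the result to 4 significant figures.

Using Graham's law: rate_C₃H₈/rate_Kr = √(M_Kr/M_C₃H₈) = √(83.80/44.10) = √1.900 = 1.378.
So the amount for C₃H₈ is 0.856 × 1.378 = 1.180 mol.

1.180 mol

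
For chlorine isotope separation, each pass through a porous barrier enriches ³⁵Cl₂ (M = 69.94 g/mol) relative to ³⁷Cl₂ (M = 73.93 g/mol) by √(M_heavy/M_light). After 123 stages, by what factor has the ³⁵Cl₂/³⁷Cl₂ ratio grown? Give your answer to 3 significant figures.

The single-stage factor is √(M_heavy/M_light), so 123 stages give [√(73.93/69.94)]^123 = (73.93/69.94)^(123/2).
= 1.05705^(123/2) = 30.3.

30.3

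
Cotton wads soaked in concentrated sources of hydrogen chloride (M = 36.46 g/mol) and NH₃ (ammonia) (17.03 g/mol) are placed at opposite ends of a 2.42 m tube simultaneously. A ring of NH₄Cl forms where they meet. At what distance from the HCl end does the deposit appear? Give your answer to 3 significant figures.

Graham's law gives d_HCl/d_NH₃ = rate_HCl/rate_NH₃ = √(M_NH₃/M_HCl) = √(17.03/36.46) = 0.6834.
With d_HCl + d_NH₃ = 2.42 m, d_NH₃ = 2.42/(1 + 0.6834) = 1.438 m.
d_HCl = 2.42 − 1.438 = 0.982 m.

0.982 m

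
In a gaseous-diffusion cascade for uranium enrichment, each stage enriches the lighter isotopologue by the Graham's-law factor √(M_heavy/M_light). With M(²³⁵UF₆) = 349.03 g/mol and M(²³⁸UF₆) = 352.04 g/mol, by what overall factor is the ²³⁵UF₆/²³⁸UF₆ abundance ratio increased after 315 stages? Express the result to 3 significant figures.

3.87

The single-stage factor is √(M_heavy/M_light), so 315 stages give [√(352.04/349.03)]^315 = (352.04/349.03)^(315/2).
= 1.00862^(315/2) = 3.87.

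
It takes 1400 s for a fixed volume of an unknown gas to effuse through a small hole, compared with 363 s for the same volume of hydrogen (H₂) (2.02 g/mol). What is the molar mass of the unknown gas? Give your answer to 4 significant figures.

30.05 g/mol

Graham's law gives t_X/t_H₂ = √(M_X/M_H₂).
1400/363 = 3.857 = √(M_X/2.02)
M_X = 2.02 × 3.857² = 2.02 × 14.87 = 30.05 g/mol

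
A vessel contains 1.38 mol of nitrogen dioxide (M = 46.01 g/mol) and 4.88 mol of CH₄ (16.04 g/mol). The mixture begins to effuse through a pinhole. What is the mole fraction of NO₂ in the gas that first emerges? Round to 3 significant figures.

0.143

Each component's effusion rate ∝ (its partial pressure)·(1/√M) ∝ n_i/√M_i.
x_NO₂(eff) = (n_NO₂/√M_NO₂) / (n_NO₂/√M_NO₂ + n_CH₄/√M_CH₄)
= (1.38/√46.01) / (1.38/√46.01 + 4.88/√16.04) = 0.2034/(0.2034 + 1.218) = 0.143.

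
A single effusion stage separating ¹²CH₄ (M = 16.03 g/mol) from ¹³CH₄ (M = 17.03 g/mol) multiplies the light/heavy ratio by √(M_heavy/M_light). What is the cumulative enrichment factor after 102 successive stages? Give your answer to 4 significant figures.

Each stage multiplies the ratio by α = √(17.03/16.03), so after 102 stages the overall factor is α^102 = (17.03/16.03)^(102/2).
= 1.06238^51 = 21.89.

21.89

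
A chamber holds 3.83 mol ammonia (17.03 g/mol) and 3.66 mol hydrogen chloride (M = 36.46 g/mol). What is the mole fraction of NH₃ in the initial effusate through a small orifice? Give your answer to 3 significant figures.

Effusion rate of each component ∝ n_i/√M_i (partial pressure × 1/√M).
x_NH₃(eff) = (n_NH₃/√M_NH₃) / (n_NH₃/√M_NH₃ + n_HCl/√M_HCl)
= (3.83/√17.03) / (3.83/√17.03 + 3.66/√36.46) = 0.9281/(0.9281 + 0.6061) = 0.605.

0.605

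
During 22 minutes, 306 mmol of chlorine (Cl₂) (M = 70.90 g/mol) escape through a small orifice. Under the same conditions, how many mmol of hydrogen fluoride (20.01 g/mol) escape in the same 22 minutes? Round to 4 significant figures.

576.0 mmol

From Graham's law, rate_HF/rate_Cl₂ = √(M_Cl₂/M_HF) = √(70.90/20.01) = √3.543 = 1.882.
So the amount for HF is 306 × 1.882 = 576.0 mmol.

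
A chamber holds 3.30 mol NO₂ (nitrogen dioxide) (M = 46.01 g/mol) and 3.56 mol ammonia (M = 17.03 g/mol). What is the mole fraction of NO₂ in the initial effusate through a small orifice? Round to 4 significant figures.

0.3606

Rate_i ∝ x_i/√M_i (Graham's law weighted by mole fraction), so the effusate composition follows n_i/√M_i.
x_NO₂(eff) = (n_NO₂/√M_NO₂) / (n_NO₂/√M_NO₂ + n_NH₃/√M_NH₃)
= (3.30/√46.01) / (3.30/√46.01 + 3.56/√17.03) = 0.4865/(0.4865 + 0.8627) = 0.3606.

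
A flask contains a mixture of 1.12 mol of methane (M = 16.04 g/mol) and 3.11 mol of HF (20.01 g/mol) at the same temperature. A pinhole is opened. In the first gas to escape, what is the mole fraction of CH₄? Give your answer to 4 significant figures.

The effusion rate of species i is ∝ p_i/√M_i ∝ n_i/√M_i.
x_CH₄(eff) = (n_CH₄/√M_CH₄) / (n_CH₄/√M_CH₄ + n_HF/√M_HF)
= (1.12/√16.04) / (1.12/√16.04 + 3.11/√20.01) = 0.2797/(0.2797 + 0.6952) = 0.2869.

0.2869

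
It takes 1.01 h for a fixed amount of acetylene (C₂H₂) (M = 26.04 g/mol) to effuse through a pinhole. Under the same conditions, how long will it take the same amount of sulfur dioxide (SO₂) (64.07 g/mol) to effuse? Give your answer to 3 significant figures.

1.58 h

Graham's law gives t_SO₂/t_C₂H₂ = √(M_SO₂/M_C₂H₂) = √(64.07/26.04) = √2.460 = 1.569.
So the time for SO₂ is 1.01 × 1.569 = 1.58 h.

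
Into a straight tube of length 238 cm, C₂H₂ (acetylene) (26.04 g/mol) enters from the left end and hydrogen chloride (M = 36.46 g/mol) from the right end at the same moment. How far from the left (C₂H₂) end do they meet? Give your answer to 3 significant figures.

Distances travelled in equal time are proportional to diffusion rates, so d_C₂H₂/d_HCl = √(M_HCl/M_C₂H₂) = √(36.46/26.04) = 1.183.
With d_C₂H₂ + d_HCl = 238 cm, d_HCl = 238/(1 + 1.183) = 109.0 cm.
d_C₂H₂ = 238 − 109.0 = 129 cm.

129 cm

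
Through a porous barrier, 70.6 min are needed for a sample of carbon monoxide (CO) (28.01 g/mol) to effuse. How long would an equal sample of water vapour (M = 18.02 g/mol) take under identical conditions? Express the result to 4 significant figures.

56.63 min

From Graham's law, t_H₂O/t_CO = √(M_H₂O/M_CO) = √(18.02/28.01) = √0.6433 = 0.8021.
So the time for H₂O is 70.6 × 0.8021 = 56.63 min.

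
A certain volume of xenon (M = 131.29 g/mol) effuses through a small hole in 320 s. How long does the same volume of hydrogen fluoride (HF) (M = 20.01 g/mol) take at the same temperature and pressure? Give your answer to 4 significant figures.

From Graham's law, t_HF/t_Xe = √(M_HF/M_Xe) = √(20.01/131.29) = √0.1524 = 0.3904.
So the time for HF is 320 × 0.3904 = 124.9 s.

124.9 s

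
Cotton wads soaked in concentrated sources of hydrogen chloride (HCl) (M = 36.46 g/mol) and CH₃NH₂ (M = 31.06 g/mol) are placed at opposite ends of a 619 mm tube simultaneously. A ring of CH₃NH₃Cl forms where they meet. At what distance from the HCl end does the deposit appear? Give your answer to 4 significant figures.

297.1 mm

Distances travelled in equal time are proportional to diffusion rates, so d_HCl/d_CH₃NH₂ = √(M_CH₃NH₂/M_HCl) = √(31.06/36.46) = 0.9230.
With d_HCl + d_CH₃NH₂ = 619 mm, d_CH₃NH₂ = 619/(1 + 0.9230) = 321.9 mm.
d_HCl = 619 − 321.9 = 297.1 mm.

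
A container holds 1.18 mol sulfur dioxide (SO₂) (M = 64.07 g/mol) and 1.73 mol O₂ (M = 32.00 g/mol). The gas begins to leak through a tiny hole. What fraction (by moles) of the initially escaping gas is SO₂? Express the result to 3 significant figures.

0.325

Effusion rate of each component ∝ n_i/√M_i (partial pressure × 1/√M).
Mole fraction of SO₂ in the effusate = (n_SO₂/√M_SO₂) / (n_SO₂/√M_SO₂ + n_O₂/√M_O₂)
= (1.18/√64.07) / (1.18/√64.07 + 1.73/√32.00) = 0.1474/(0.1474 + 0.3058) = 0.325.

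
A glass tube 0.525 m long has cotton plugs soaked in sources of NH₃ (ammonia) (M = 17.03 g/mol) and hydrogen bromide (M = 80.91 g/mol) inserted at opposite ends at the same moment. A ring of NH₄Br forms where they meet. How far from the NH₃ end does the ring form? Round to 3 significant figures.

The fronts meet when d_NH₃ + d_HBr = L with d_NH₃/d_HBr = √(M_HBr/M_NH₃) (Graham's law). Here √(M_HBr/M_NH₃) = √(80.91/17.03) = 2.180.
With d_NH₃ + d_HBr = 0.525 m, d_HBr = 0.525/(1 + 2.180) = 0.1651 m.
d_NH₃ = 0.525 − 0.1651 = 0.360 m.

0.360 m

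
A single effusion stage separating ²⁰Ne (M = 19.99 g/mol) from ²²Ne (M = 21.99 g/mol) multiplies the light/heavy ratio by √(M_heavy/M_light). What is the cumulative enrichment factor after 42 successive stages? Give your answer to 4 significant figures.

After 42 stages the ratio has grown by (√(21.99/19.99))^42 = (21.99/19.99)^(42/2).
= 1.10005^21 = 7.407.

7.407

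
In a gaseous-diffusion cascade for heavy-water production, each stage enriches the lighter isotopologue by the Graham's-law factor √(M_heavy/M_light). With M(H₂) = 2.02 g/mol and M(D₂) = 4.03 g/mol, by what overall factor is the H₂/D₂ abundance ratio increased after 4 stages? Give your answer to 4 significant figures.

Each stage multiplies the ratio by α = √(4.03/2.02), so after 4 stages the overall factor is α^4 = (4.03/2.02)^(4/2).
= 1.99505^2 = 3.980.

3.980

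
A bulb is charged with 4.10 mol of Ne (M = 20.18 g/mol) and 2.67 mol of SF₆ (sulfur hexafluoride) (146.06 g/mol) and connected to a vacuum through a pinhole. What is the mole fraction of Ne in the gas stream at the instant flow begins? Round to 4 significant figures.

The effusion rate of species i is ∝ p_i/√M_i ∝ n_i/√M_i.
x_Ne(eff) = (n_Ne/√M_Ne) / (n_Ne/√M_Ne + n_SF₆/√M_SF₆)
= (4.10/√20.18) / (4.10/√20.18 + 2.67/√146.06) = 0.9127/(0.9127 + 0.2209) = 0.8051.

0.8051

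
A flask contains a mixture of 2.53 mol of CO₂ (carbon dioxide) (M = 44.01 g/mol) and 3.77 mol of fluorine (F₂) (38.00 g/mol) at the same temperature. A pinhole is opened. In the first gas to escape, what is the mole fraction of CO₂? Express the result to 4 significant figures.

0.3841

Each component's effusion rate ∝ (its partial pressure)·(1/√M) ∝ n_i/√M_i.
x_CO₂(eff) = (n_CO₂/√M_CO₂) / (n_CO₂/√M_CO₂ + n_F₂/√M_F₂)
= (2.53/√44.01) / (2.53/√44.01 + 3.77/√38.00) = 0.3814/(0.3814 + 0.6116) = 0.3841.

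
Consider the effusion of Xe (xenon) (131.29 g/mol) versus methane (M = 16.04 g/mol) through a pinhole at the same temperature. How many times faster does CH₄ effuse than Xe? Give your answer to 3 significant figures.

2.86

By Graham's law, rate_CH₄/rate_Xe = √(M_Xe/M_CH₄) = √(131.29/16.04) = √8.185 = 2.86.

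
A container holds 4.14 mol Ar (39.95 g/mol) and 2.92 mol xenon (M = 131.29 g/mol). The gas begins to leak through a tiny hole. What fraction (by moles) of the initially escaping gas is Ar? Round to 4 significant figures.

Each component's effusion rate ∝ (its partial pressure)·(1/√M) ∝ n_i/√M_i.
Mole fraction of Ar in the effusate = (n_Ar/√M_Ar) / (n_Ar/√M_Ar + n_Xe/√M_Xe)
= (4.14/√39.95) / (4.14/√39.95 + 2.92/√131.29) = 0.6550/(0.6550 + 0.2548) = 0.7199.

0.7199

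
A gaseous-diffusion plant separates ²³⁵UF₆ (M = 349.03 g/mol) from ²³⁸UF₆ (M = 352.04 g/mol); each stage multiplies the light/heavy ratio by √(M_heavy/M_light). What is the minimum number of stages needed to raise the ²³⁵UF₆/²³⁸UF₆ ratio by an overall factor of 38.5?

Single-stage factor α = √(352.04/349.03), so ln α = ½ ln(1.00862) = 0.004293.
Need α^N ≥ 38.5 ⇒ N ≥ ln(38.5) / ln α = 3.651 / 0.004293 = 850.28.
Minimum whole number of stages: N = 851.

851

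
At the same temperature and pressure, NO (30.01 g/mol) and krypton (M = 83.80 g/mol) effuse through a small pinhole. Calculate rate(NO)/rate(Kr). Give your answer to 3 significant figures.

Graham's law gives rate_NO/rate_Kr = √(M_Kr/M_NO) = √(83.80/30.01) = √2.792 = 1.67.

1.67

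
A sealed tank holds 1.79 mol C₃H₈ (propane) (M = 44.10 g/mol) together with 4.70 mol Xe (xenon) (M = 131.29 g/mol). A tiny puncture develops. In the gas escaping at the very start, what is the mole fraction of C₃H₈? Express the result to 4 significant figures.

Each component's effusion rate ∝ (its partial pressure)·(1/√M) ∝ n_i/√M_i.
x_C₃H₈(eff) = (n_C₃H₈/√M_C₃H₈) / (n_C₃H₈/√M_C₃H₈ + n_Xe/√M_Xe)
= (1.79/√44.10) / (1.79/√44.10 + 4.70/√131.29) = 0.2695/(0.2695 + 0.4102) = 0.3965.

0.3965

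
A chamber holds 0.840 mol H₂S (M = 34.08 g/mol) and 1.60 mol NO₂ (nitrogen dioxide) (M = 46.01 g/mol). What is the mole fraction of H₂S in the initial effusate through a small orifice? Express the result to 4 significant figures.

0.3789

Rate_i ∝ x_i/√M_i (Graham's law weighted by mole fraction), so the effusate composition follows n_i/√M_i.
Mole fraction of H₂S in the effusate = (n_H₂S/√M_H₂S) / (n_H₂S/√M_H₂S + n_NO₂/√M_NO₂)
= (0.840/√34.08) / (0.840/√34.08 + 1.60/√46.01) = 0.1439/(0.1439 + 0.2359) = 0.3789.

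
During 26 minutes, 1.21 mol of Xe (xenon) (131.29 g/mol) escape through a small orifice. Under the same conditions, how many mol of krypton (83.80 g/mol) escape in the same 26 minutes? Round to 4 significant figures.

From Graham's law, rate_Kr/rate_Xe = √(M_Xe/M_Kr) = √(131.29/83.80) = √1.567 = 1.252.
So the amount for Kr is 1.21 × 1.252 = 1.515 mol.

1.515 mol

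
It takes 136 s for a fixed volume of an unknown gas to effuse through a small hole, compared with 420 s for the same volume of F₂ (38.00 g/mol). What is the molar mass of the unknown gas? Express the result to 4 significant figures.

3.984 g/mol

By Graham's law, t_X/t_F₂ = √(M_X/M_F₂).
136/420 = 0.3238 = √(M_X/38.00)
M_X = 38.00 × 0.3238² = 38.00 × 0.1049 = 3.984 g/mol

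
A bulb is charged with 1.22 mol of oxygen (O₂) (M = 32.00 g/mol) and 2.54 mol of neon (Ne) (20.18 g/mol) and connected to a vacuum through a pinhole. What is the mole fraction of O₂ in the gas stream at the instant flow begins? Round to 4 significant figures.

The effusion rate of species i is ∝ p_i/√M_i ∝ n_i/√M_i.
x_O₂(eff) = (n_O₂/√M_O₂) / (n_O₂/√M_O₂ + n_Ne/√M_Ne)
= (1.22/√32.00) / (1.22/√32.00 + 2.54/√20.18) = 0.2157/(0.2157 + 0.5654) = 0.2761.

0.2761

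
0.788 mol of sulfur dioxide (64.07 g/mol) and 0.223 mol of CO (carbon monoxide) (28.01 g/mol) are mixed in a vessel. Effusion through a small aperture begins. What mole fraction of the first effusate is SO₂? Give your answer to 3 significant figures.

0.700

Effusion rate of each component ∝ n_i/√M_i (partial pressure × 1/√M).
Mole fraction of SO₂ in the effusate = (n_SO₂/√M_SO₂) / (n_SO₂/√M_SO₂ + n_CO/√M_CO)
= (0.788/√64.07) / (0.788/√64.07 + 0.223/√28.01) = 0.09845/(0.09845 + 0.04214) = 0.700.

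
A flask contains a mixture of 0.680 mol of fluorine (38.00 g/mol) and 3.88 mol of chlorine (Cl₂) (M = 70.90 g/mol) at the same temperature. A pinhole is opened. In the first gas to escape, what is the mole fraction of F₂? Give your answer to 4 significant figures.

The effusion rate of species i is ∝ p_i/√M_i ∝ n_i/√M_i.
Mole fraction of F₂ in the effusate = (n_F₂/√M_F₂) / (n_F₂/√M_F₂ + n_Cl₂/√M_Cl₂)
= (0.680/√38.00) / (0.680/√38.00 + 3.88/√70.90) = 0.1103/(0.1103 + 0.4608) = 0.1932.

0.1932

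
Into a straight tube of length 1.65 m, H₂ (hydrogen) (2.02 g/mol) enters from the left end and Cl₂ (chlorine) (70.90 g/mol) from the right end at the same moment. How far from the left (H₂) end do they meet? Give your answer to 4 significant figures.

1.412 m

In equal time, each gas travels a distance ∝ its rate ∝ 1/√M, so d_H₂/d_Cl₂ = √(M_Cl₂/M_H₂) = √(70.90/2.02) = 5.924.
With d_H₂ + d_Cl₂ = 1.65 m, d_Cl₂ = 1.65/(1 + 5.924) = 0.2383 m.
d_H₂ = 1.65 − 0.2383 = 1.412 m.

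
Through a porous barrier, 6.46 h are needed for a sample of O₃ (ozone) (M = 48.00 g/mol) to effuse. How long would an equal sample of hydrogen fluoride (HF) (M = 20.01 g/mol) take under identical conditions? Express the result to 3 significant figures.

4.17 h

Using Graham's law: t_HF/t_O₃ = √(M_HF/M_O₃) = √(20.01/48.00) = √0.4169 = 0.6457.
So the time for HF is 6.46 × 0.6457 = 4.17 h.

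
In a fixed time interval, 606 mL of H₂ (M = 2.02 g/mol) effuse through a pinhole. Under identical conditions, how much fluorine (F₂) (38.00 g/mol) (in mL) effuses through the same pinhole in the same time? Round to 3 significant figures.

140 mL

From Graham's law, rate_F₂/rate_H₂ = √(M_H₂/M_F₂) = √(2.02/38.00) = √0.05316 = 0.2306.
So the volume for F₂ is 606 × 0.2306 = 140 mL.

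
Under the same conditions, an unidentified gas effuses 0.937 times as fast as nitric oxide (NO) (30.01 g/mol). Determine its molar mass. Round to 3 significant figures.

Using Graham's law: rate_X/rate_NO = √(M_NO/M_X).
0.937 = √(30.01/M_X)
M_X = 30.01 / 0.937² = 30.01 / 0.8780 = 34.2 g/mol

34.2 g/mol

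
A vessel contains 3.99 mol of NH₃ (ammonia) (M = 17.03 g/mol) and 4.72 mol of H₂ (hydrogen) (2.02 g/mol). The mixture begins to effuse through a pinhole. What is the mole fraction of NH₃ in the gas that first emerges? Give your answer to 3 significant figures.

0.225

The effusion rate of species i is ∝ p_i/√M_i ∝ n_i/√M_i.
Mole fraction of NH₃ in the effusate = (n_NH₃/√M_NH₃) / (n_NH₃/√M_NH₃ + n_H₂/√M_H₂)
= (3.99/√17.03) / (3.99/√17.03 + 4.72/√2.02) = 0.9669/(0.9669 + 3.321) = 0.225.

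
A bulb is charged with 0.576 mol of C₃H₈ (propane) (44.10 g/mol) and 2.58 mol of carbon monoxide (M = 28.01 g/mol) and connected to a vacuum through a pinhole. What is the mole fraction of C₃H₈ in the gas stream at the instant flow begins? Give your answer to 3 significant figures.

The effusion rate of species i is ∝ p_i/√M_i ∝ n_i/√M_i.
x_C₃H₈(eff) = (n_C₃H₈/√M_C₃H₈) / (n_C₃H₈/√M_C₃H₈ + n_CO/√M_CO)
= (0.576/√44.10) / (0.576/√44.10 + 2.58/√28.01) = 0.08674/(0.08674 + 0.4875) = 0.151.

0.151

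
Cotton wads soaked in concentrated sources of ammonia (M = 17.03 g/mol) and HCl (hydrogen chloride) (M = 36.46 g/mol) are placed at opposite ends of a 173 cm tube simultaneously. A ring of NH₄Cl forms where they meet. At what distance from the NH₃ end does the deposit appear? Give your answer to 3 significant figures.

The fronts meet when d_NH₃ + d_HCl = L with d_NH₃/d_HCl = √(M_HCl/M_NH₃) (Graham's law). Here √(M_HCl/M_NH₃) = √(36.46/17.03) = 1.463.
With d_NH₃ + d_HCl = 173 cm, d_HCl = 173/(1 + 1.463) = 70.23 cm.
d_NH₃ = 173 − 70.23 = 103 cm.

103 cm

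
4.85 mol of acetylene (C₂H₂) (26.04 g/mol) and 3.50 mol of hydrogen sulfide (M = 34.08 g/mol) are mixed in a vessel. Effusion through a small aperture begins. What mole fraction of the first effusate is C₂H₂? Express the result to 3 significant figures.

0.613

Each component's effusion rate ∝ (its partial pressure)·(1/√M) ∝ n_i/√M_i.
x_C₂H₂(eff) = (n_C₂H₂/√M_C₂H₂) / (n_C₂H₂/√M_C₂H₂ + n_H₂S/√M_H₂S)
= (4.85/√26.04) / (4.85/√26.04 + 3.50/√34.08) = 0.9504/(0.9504 + 0.5995) = 0.613.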